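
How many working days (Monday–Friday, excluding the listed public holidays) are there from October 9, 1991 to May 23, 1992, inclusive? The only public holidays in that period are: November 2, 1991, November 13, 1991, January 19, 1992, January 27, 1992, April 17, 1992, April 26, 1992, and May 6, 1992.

159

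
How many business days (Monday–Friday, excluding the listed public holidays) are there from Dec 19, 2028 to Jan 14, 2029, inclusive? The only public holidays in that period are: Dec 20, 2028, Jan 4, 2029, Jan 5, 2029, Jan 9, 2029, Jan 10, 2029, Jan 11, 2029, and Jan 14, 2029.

Dec 19, 2028 is a Tuesday.
That's 27 days from start to end, counting both.
27 = 7 × 3 + 6, so there are 3 full weeks plus 6 extra days.
Each full week contributes 5 weekdays (Mon–Fri): 3 × 5 = 15.
The 6 extra days are Tue, Wed, Thu, Fri, Sat, Sun — 4 of them qualify.
Total: 15 + 4 = 19.
Holidays: Dec 20, 2028 (Wed); Jan 4, 2029 (Thu); Jan 5, 2029 (Fri); Jan 9, 2029 (Tue); Jan 10, 2029 (Wed); Jan 11, 2029 (Thu); Jan 14, 2029 (Sun).
6 of the 7 holidays fall on weekdays; the rest are weekends and were already excluded.
Business days: 19 − 6 = 13.

13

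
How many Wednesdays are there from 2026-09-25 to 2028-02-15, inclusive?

72 Wednesdays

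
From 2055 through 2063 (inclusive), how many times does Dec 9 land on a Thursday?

Day of week of December 9 in each year:
2055: Thu ✓, 2056: Sat, 2057: Sun, 2058: Mon, 2059: Tue, 2060: Thu ✓, 2061: Fri, 2062: Sat, 2063: Sun
Thursdays: 2055, 2060.

2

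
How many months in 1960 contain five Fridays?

5

A month has five Fridays exactly when Friday falls within its first (length − 28) days.
Jan: 31 days, starts Fri → 5 of Fri, Sat, Sun ✓
Feb: 29 days, starts Mon → 5 of Mon
Mar: 31 days, starts Tue → 5 of Tue, Wed, Thu
Apr: 30 days, starts Fri → 5 of Fri, Sat ✓
May: 31 days, starts Sun → 5 of Sun, Mon, Tue
Jun: 30 days, starts Wed → 5 of Wed, Thu
Jul: 31 days, starts Fri → 5 of Fri, Sat, Sun ✓
Aug: 31 days, starts Mon → 5 of Mon, Tue, Wed
Sep: 30 days, starts Thu → 5 of Thu, Fri ✓
Oct: 31 days, starts Sat → 5 of Sat, Sun, Mon
Nov: 30 days, starts Tue → 5 of Tue, Wed
Dec: 31 days, starts Thu → 5 of Thu, Fri, Sat ✓
Months with five Fridays: Jan, Apr, Jul, Sep, Dec.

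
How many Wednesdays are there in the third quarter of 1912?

1912-07-01 is a Monday.
The range spans 92 days (inclusive of both endpoints).
92 = 7 × 13 + 1, so there are 13 full weeks plus 1 extra day.
Each full week contributes one Wednesday: 13 so far.
The 1 extra day is Monday — none qualify.
Total: 13 + 0 = 13.

13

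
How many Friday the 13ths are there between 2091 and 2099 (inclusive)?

Friday-the-13ths by year:
2091: Apr, Jul
2092: Jun
2093: Feb, Mar, Nov
2094: Aug
2095: May
2096: Jan, Apr, Jul
2097: Sep, Dec
2098: Jun
2099: Feb, Mar, Nov

17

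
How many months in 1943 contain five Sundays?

A month has five Sundays exactly when Sunday falls within its first (length − 28) days.
Jan: 31 days, starts Fri → 5 of Fri, Sat, Sun ✓
Feb: 28 days, starts Mon → 5 of (none)
Mar: 31 days, starts Mon → 5 of Mon, Tue, Wed
Apr: 30 days, starts Thu → 5 of Thu, Fri
May: 31 days, starts Sat → 5 of Sat, Sun, Mon ✓
Jun: 30 days, starts Tue → 5 of Tue, Wed
Jul: 31 days, starts Thu → 5 of Thu, Fri, Sat
Aug: 31 days, starts Sun → 5 of Sun, Mon, Tue ✓
Sep: 30 days, starts Wed → 5 of Wed, Thu
Oct: 31 days, starts Fri → 5 of Fri, Sat, Sun ✓
Nov: 30 days, starts Mon → 5 of Mon, Tue
Dec: 31 days, starts Wed → 5 of Wed, Thu, Fri
Months with five Sundays: Jan, May, Aug, Oct.

4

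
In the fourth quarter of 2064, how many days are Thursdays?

13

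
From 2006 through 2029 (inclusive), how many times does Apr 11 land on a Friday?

3

Day of week of April 11 in each year:
2006: Tue, 2007: Wed, 2008: Fri ✓, 2009: Sat, 2010: Sun, 2011: Mon, 2012: Wed, 2013: Thu, 2014: Fri ✓, 2015: Sat, 2016: Mon, 2017: Tue, 2018: Wed, 2019: Thu, 2020: Sat, 2021: Sun, 2022: Mon, 2023: Tue, 2024: Thu, 2025: Fri ✓, 2026: Sat, 2027: Sun, 2028: Tue, 2029: Wed
Fridays: 2008, 2014, 2025.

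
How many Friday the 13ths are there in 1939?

The 13th falls on a Friday when the month's 13th has weekday Fri.
Jan 13 is Fri ✓; Feb 13 is Mon; Mar 13 is Mon; Apr 13 is Thu; May 13 is Sat; Jun 13 is Tue; Jul 13 is Thu; Aug 13 is Sun; Sep 13 is Wed; Oct 13 is Fri ✓; Nov 13 is Mon; Dec 13 is Wed.
Friday the 13ths: Jan, Oct.

2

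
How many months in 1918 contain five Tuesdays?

A month has five Tuesdays exactly when Tuesday falls within its first (length − 28) days.
Jan: 31 days, starts Tue → 5 of Tue, Wed, Thu ✓
Feb: 28 days, starts Fri → 5 of (none)
Mar: 31 days, starts Fri → 5 of Fri, Sat, Sun
Apr: 30 days, starts Mon → 5 of Mon, Tue ✓
May: 31 days, starts Wed → 5 of Wed, Thu, Fri
Jun: 30 days, starts Sat → 5 of Sat, Sun
Jul: 31 days, starts Mon → 5 of Mon, Tue, Wed ✓
Aug: 31 days, starts Thu → 5 of Thu, Fri, Sat
Sep: 30 days, starts Sun → 5 of Sun, Mon
Oct: 31 days, starts Tue → 5 of Tue, Wed, Thu ✓
Nov: 30 days, starts Fri → 5 of Fri, Sat
Dec: 31 days, starts Sun → 5 of Sun, Mon, Tue ✓
Months with five Tuesdays: Jan, Apr, Jul, Oct, Dec.

5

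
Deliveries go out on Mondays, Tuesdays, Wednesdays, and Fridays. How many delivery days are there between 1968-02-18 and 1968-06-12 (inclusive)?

1968-02-18 is a Sunday.
The range spans 116 days (inclusive of both endpoints).
116 = 7 × 16 + 4, so there are 16 full weeks plus 4 extra days.
Each full week contributes 4 days from the set (Mon, Tue, Wed, Fri): 16 × 4 = 64.
The 4 extra days are Sun, Mon, Tue, Wed — 3 of them qualify.
Total: 64 + 3 = 67.

67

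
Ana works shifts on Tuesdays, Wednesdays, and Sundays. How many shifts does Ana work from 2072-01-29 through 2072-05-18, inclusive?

48

2072-01-29 is a Friday.
That's 111 days from start to end, counting both.
111 = 7 × 15 + 6, so there are 15 full weeks plus 6 extra days.
Each full week contributes 3 days from the set (Tue, Wed, Sun): 15 × 3 = 45.
The 6 extra days are Fri, Sat, Sun, Mon, Tue, Wed — 3 of them qualify.
Total: 45 + 3 = 48.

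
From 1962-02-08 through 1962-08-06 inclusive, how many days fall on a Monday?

1962-02-08 is a Thursday.
The range spans 180 days (inclusive of both endpoints).
180 = 7 × 25 + 5, so there are 25 full weeks plus 5 extra days.
Each full week contributes one Monday: 25 so far.
The 5 extra days are Thursday, Friday, Saturday, Sunday, Monday — 1 of them qualifies.
Total: 25 + 1 = 26.

26 Mondays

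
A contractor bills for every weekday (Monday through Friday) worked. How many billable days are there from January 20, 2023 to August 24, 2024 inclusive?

416 weekdays

January 20, 2023 is a Friday.
The range spans 583 days (inclusive of both endpoints).
583 = 7 × 83 + 2, so there are 83 full weeks plus 2 extra days.
Each full week contributes 5 weekdays (Mon–Fri): 83 × 5 = 415.
The 2 extra days are Friday, Saturday — 1 of them qualifies.
Total: 415 + 1 = 416.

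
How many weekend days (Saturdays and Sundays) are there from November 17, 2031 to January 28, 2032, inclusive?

20

November 17, 2031 is a Monday.
That's 73 days from start to end, counting both.
73 = 7 × 10 + 3, so there are 10 full weeks plus 3 extra days.
Each full week contributes 2 weekend days (Sat, Sun): 10 × 2 = 20.
The 3 extra days are Monday, Tuesday, Wednesday — none qualify.
Total: 20 + 0 = 20.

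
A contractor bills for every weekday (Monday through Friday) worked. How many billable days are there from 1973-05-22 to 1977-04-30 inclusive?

1029

1973-05-22 is a Tuesday.
The range spans 1440 days (inclusive of both endpoints).
1440 = 7 × 205 + 5, so there are 205 full weeks plus 5 extra days.
Each full week contributes 5 weekdays (Mon–Fri): 205 × 5 = 1025.
The 5 extra days are Tuesday, Wednesday, Thursday, Friday, Saturday — 4 of them qualify.
Total: 1025 + 4 = 1029.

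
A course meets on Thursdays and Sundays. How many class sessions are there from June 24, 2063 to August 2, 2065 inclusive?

June 24, 2063 is a Sunday.
That's 771 days from start to end, counting both.
771 = 7 × 110 + 1, so there are 110 full weeks plus 1 extra day.
Each full week contributes 2 days from the set (Thu, Sun): 110 × 2 = 220.
The 1 extra day is Sun — 1 of them qualifies.
Total: 220 + 1 = 221.

221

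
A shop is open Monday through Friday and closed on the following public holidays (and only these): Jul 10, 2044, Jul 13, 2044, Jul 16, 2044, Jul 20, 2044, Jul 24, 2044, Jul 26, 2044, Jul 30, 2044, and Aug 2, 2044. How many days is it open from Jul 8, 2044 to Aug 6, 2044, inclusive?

Jul 8, 2044 is a Friday.
That's 30 days from start to end, counting both.
30 = 7 × 4 + 2, so there are 4 full weeks plus 2 extra days.
Each full week contributes 5 weekdays (Mon–Fri): 4 × 5 = 20.
The 2 extra days are Friday, Saturday — 1 of them qualifies.
Total: 20 + 1 = 21.
Holidays: Jul 10, 2044 (Sun); Jul 13, 2044 (Wed); Jul 16, 2044 (Sat); Jul 20, 2044 (Wed); Jul 24, 2044 (Sun); Jul 26, 2044 (Tue); Jul 30, 2044 (Sat); Aug 2, 2044 (Tue).
4 of the 8 holidays fall on weekdays; the rest are weekends and were already excluded.
Business days: 21 − 4 = 17.

17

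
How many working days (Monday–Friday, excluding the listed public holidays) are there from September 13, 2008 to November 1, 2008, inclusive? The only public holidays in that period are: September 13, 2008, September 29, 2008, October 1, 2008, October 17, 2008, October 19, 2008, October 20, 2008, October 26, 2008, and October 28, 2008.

September 13, 2008 is a Saturday.
The range spans 50 days (inclusive of both endpoints).
50 = 7 × 7 + 1, so there are 7 full weeks plus 1 extra day.
Each full week contributes 5 weekdays (Mon–Fri): 7 × 5 = 35.
The 1 extra day is Saturday — none qualify.
Total: 35 + 0 = 35.
Holidays: September 13, 2008 (Sat); September 29, 2008 (Mon); October 1, 2008 (Wed); October 17, 2008 (Fri); October 19, 2008 (Sun); October 20, 2008 (Mon); October 26, 2008 (Sun); October 28, 2008 (Tue).
5 of the 8 holidays fall on weekdays; the rest are weekends and were already excluded.
Business days: 35 − 5 = 30.

30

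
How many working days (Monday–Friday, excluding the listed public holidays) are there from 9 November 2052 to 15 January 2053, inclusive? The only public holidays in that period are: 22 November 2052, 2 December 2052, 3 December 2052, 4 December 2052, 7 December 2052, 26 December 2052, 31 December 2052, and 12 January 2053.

42

9 November 2052 is a Saturday.
From 9 November 2052 to 15 January 2053 is 68 days inclusive.
68 = 7 × 9 + 5, so there are 9 full weeks plus 5 extra days.
Each full week contributes 5 weekdays (Mon–Fri): 9 × 5 = 45.
The 5 extra days are Saturday, Sunday, Monday, Tuesday, Wednesday — 3 of them qualify.
Total: 45 + 3 = 48.
Holidays: 22 November 2052 (Fri); 2 December 2052 (Mon); 3 December 2052 (Tue); 4 December 2052 (Wed); 7 December 2052 (Sat); 26 December 2052 (Thu); 31 December 2052 (Tue); 12 January 2053 (Sun).
6 of the 8 holidays fall on weekdays; the rest are weekends and were already excluded.
Business days: 48 − 6 = 42.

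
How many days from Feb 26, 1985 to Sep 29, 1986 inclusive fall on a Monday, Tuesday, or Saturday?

Feb 26, 1985 is a Tuesday.
From Feb 26, 1985 to Sep 29, 1986 is 581 days inclusive.
581 = 7 × 83, so the span is exactly 83 full weeks.
Each full week contributes 3 days from the set (Mon, Tue, Sat): 83 × 3 = 249.
Total: 249.

249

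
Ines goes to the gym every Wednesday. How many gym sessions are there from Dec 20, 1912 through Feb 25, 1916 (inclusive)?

166

Dec 20, 1912 is a Friday.
That's 1163 days from start to end, counting both.
1163 = 7 × 166 + 1, so there are 166 full weeks plus 1 extra day.
Each full week contributes one Wednesday: 166 so far.
The 1 extra day is Fri — none qualify.
Total: 166 + 0 = 166.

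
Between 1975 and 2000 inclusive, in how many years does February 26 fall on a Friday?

4

Day of week of February 26 in each year:
1975: Wed, 1976: Thu, 1977: Sat, 1978: Sun, 1979: Mon, 1980: Tue, 1981: Thu, 1982: Fri ✓, 1983: Sat, 1984: Sun, 1985: Tue, 1986: Wed, 1987: Thu, 1988: Fri ✓, 1989: Sun, 1990: Mon, 1991: Tue, 1992: Wed, 1993: Fri ✓, 1994: Sat, 1995: Sun, 1996: Mon, 1997: Wed, 1998: Thu, 1999: Fri ✓, 2000: Sat
Fridays: 1982, 1988, 1993, 1999.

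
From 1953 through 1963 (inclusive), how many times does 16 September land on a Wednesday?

2

Day of week of September 16 in each year:
1953: Wed ✓, 1954: Thu, 1955: Fri, 1956: Sun, 1957: Mon, 1958: Tue, 1959: Wed ✓, 1960: Fri, 1961: Sat, 1962: Sun, 1963: Mon
Wednesdays: 1953, 1959.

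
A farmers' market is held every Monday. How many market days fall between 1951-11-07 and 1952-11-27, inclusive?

55 Mondays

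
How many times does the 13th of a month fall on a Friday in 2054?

The 13th falls on a Friday when the month's 13th has weekday Fri.
Jan 13 is Tue; Feb 13 is Fri ✓; Mar 13 is Fri ✓; Apr 13 is Mon; May 13 is Wed; Jun 13 is Sat; Jul 13 is Mon; Aug 13 is Thu; Sep 13 is Sun; Oct 13 is Tue; Nov 13 is Fri ✓; Dec 13 is Sun.
Friday the 13ths: Feb, Mar, Nov.

3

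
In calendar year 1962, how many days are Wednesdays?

52

1962-01-01 is a Monday.
From 1962-01-01 to 1962-12-31 is 365 days inclusive.
365 = 7 × 52 + 1, so there are 52 full weeks plus 1 extra day.
Each full week contributes one Wednesday: 52 so far.
The 1 extra day is Monday — none qualify.
Total: 52 + 0 = 52.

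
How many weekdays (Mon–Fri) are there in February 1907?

20

February 1, 1907 is a Friday.
The range spans 28 days (inclusive of both endpoints).
28 = 7 × 4, so the span is exactly 4 full weeks.
Each full week contributes 5 weekdays (Mon–Fri): 4 × 5 = 20.
Total: 20.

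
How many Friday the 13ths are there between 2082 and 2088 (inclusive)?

12

Friday-the-13ths by year:
2082: Feb, Mar, Nov
2083: Aug
2084: Oct
2085: Apr, Jul
2086: Sep, Dec
2087: Jun
2088: Feb, Aug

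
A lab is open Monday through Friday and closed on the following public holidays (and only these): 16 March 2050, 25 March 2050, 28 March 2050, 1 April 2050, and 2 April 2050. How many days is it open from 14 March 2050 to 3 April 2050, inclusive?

11 working days

14 March 2050 is a Monday.
From 14 March 2050 to 3 April 2050 is 21 days inclusive.
21 = 7 × 3, so the span is exactly 3 full weeks.
Each full week contributes 5 weekdays (Mon–Fri): 3 × 5 = 15.
Total: 15.
Holidays: 16 March 2050 (Wed); 25 March 2050 (Fri); 28 March 2050 (Mon); 1 April 2050 (Fri); 2 April 2050 (Sat).
4 of the 5 holidays fall on weekdays; the rest are weekends and were already excluded.
Business days: 15 − 4 = 11.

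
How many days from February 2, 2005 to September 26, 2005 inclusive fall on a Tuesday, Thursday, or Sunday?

February 2, 2005 is a Wednesday.
From February 2, 2005 to September 26, 2005 is 237 days inclusive.
237 = 7 × 33 + 6, so there are 33 full weeks plus 6 extra days.
Each full week contributes 3 days from the set (Tue, Thu, Sun): 33 × 3 = 99.
The 6 extra days are Wednesday, Thursday, Friday, Saturday, Sunday, Monday — 2 of them qualify.
Total: 99 + 2 = 101.

101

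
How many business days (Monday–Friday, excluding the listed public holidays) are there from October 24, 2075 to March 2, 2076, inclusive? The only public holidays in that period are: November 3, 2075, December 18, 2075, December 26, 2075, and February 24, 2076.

October 24, 2075 is a Thursday.
The range spans 131 days (inclusive of both endpoints).
131 = 7 × 18 + 5, so there are 18 full weeks plus 5 extra days.
Each full week contributes 5 weekdays (Mon–Fri): 18 × 5 = 90.
The 5 extra days are Thursday, Friday, Saturday, Sunday, Monday — 3 of them qualify.
Total: 90 + 3 = 93.
Holidays: November 3, 2075 (Sun); December 18, 2075 (Wed); December 26, 2075 (Thu); February 24, 2076 (Mon).
3 of the 4 holidays fall on weekdays; the rest are weekends and were already excluded.
Business days: 93 − 3 = 90.

90 business days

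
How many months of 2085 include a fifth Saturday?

4

A month has five Saturdays exactly when Saturday falls within its first (length − 28) days.
Jan: 31 days, starts Mon → 5 of Mon, Tue, Wed
Feb: 28 days, starts Thu → 5 of (none)
Mar: 31 days, starts Thu → 5 of Thu, Fri, Sat ✓
Apr: 30 days, starts Sun → 5 of Sun, Mon
May: 31 days, starts Tue → 5 of Tue, Wed, Thu
Jun: 30 days, starts Fri → 5 of Fri, Sat ✓
Jul: 31 days, starts Sun → 5 of Sun, Mon, Tue
Aug: 31 days, starts Wed → 5 of Wed, Thu, Fri
Sep: 30 days, starts Sat → 5 of Sat, Sun ✓
Oct: 31 days, starts Mon → 5 of Mon, Tue, Wed
Nov: 30 days, starts Thu → 5 of Thu, Fri
Dec: 31 days, starts Sat → 5 of Sat, Sun, Mon ✓
Months with five Saturdays: Mar, Jun, Sep, Dec.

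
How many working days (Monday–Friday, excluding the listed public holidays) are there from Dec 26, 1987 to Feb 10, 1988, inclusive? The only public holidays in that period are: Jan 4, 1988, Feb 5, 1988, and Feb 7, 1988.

31

Dec 26, 1987 is a Saturday.
The range spans 47 days (inclusive of both endpoints).
47 = 7 × 6 + 5, so there are 6 full weeks plus 5 extra days.
Each full week contributes 5 weekdays (Mon–Fri): 6 × 5 = 30.
The 5 extra days are Sat, Sun, Mon, Tue, Wed — 3 of them qualify.
Total: 30 + 3 = 33.
Holidays: Jan 4, 1988 (Mon); Feb 5, 1988 (Fri); Feb 7, 1988 (Sun).
2 of the 3 holidays fall on weekdays; the rest are weekends and were already excluded.
Business days: 33 − 2 = 31.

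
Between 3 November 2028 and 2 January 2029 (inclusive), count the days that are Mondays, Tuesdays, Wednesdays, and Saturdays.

35

3 November 2028 is a Friday.
The range spans 61 days (inclusive of both endpoints).
61 = 7 × 8 + 5, so there are 8 full weeks plus 5 extra days.
Each full week contributes 4 days from the set (Mon, Tue, Wed, Sat): 8 × 4 = 32.
The 5 extra days are Friday, Saturday, Sunday, Monday, Tuesday — 3 of them qualify.
Total: 32 + 3 = 35.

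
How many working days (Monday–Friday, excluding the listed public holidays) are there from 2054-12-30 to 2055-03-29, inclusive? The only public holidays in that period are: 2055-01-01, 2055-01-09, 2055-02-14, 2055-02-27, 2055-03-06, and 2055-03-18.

62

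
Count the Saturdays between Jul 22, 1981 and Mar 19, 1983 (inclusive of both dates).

Jul 22, 1981 is a Wednesday.
From Jul 22, 1981 to Mar 19, 1983 is 606 days inclusive.
606 = 7 × 86 + 4, so there are 86 full weeks plus 4 extra days.
Each full week contributes one Saturday: 86 so far.
The 4 extra days are Wed, Thu, Fri, Sat — 1 of them qualifies.
Total: 86 + 1 = 87.

87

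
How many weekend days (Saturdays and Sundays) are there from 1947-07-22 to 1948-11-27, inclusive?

1947-07-22 is a Tuesday.
From 1947-07-22 to 1948-11-27 is 495 days inclusive.
495 = 7 × 70 + 5, so there are 70 full weeks plus 5 extra days.
Each full week contributes 2 weekend days (Sat, Sun): 70 × 2 = 140.
The 5 extra days are Tue, Wed, Thu, Fri, Sat — 1 of them qualifies.
Total: 140 + 1 = 141.

141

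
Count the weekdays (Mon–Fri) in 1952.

1 January 1952 is a Tuesday.
The range spans 366 days (inclusive of both endpoints).
366 = 7 × 52 + 2, so there are 52 full weeks plus 2 extra days.
Each full week contributes 5 weekdays (Mon–Fri): 52 × 5 = 260.
The 2 extra days are Tue, Wed — 2 of them qualify.
Total: 260 + 2 = 262.

262 weekdays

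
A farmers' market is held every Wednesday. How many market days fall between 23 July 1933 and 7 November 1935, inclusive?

23 July 1933 is a Sunday.
From 23 July 1933 to 7 November 1935 is 838 days inclusive.
838 = 7 × 119 + 5, so there are 119 full weeks plus 5 extra days.
Each full week contributes one Wednesday: 119 so far.
The 5 extra days are Sunday, Monday, Tuesday, Wednesday, Thursday — 1 of them qualifies.
Total: 119 + 1 = 120.

120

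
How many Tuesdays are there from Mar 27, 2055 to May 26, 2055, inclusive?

9 Tuesdays

Mar 27, 2055 is a Saturday.
From Mar 27, 2055 to May 26, 2055 is 61 days inclusive.
61 = 7 × 8 + 5, so there are 8 full weeks plus 5 extra days.
Each full week contributes one Tuesday: 8 so far.
The 5 extra days are Saturday, Sunday, Monday, Tuesday, Wednesday — 1 of them qualifies.
Total: 8 + 1 = 9.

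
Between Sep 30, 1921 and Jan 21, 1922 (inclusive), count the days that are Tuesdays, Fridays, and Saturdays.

Sep 30, 1921 is a Friday.
The range spans 114 days (inclusive of both endpoints).
114 = 7 × 16 + 2, so there are 16 full weeks plus 2 extra days.
Each full week contributes 3 days from the set (Tue, Fri, Sat): 16 × 3 = 48.
The 2 extra days are Friday, Saturday — 2 of them qualify.
Total: 48 + 2 = 50.

50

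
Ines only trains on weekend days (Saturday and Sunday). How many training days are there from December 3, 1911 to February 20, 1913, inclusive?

127

December 3, 1911 is a Sunday.
The range spans 446 days (inclusive of both endpoints).
446 = 7 × 63 + 5, so there are 63 full weeks plus 5 extra days.
Each full week contributes 2 weekend days (Sat, Sun): 63 × 2 = 126.
The 5 extra days are Sunday, Monday, Tuesday, Wednesday, Thursday — 1 of them qualifies.
Total: 126 + 1 = 127.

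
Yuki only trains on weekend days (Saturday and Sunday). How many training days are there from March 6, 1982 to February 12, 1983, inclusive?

March 6, 1982 is a Saturday.
From March 6, 1982 to February 12, 1983 is 344 days inclusive.
344 = 7 × 49 + 1, so there are 49 full weeks plus 1 extra day.
Each full week contributes 2 weekend days (Sat, Sun): 49 × 2 = 98.
The 1 extra day is Saturday — 1 of them qualifies.
Total: 98 + 1 = 99.

99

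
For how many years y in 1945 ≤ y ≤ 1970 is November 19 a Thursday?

Day of week of November 19 in each year:
1945: Mon, 1946: Tue, 1947: Wed, 1948: Fri, 1949: Sat, 1950: Sun, 1951: Mon, 1952: Wed, 1953: Thu ✓, 1954: Fri, 1955: Sat, 1956: Mon, 1957: Tue, 1958: Wed, 1959: Thu ✓, 1960: Sat, 1961: Sun, 1962: Mon, 1963: Tue, 1964: Thu ✓, 1965: Fri, 1966: Sat, 1967: Sun, 1968: Tue, 1969: Wed, 1970: Thu ✓
Thursdays: 1953, 1959, 1964, 1970.

4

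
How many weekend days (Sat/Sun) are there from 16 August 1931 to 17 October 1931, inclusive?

16 August 1931 is a Sunday.
The range spans 63 days (inclusive of both endpoints).
63 = 7 × 9, so the span is exactly 9 full weeks.
Each full week contributes 2 weekend days (Sat, Sun): 9 × 2 = 18.
Total: 18.

18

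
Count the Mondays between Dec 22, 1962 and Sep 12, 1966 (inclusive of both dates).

195 Mondays

Dec 22, 1962 is a Saturday.
That's 1361 days from start to end, counting both.
1361 = 7 × 194 + 3, so there are 194 full weeks plus 3 extra days.
Each full week contributes one Monday: 194 so far.
The 3 extra days are Saturday, Sunday, Monday — 1 of them qualifies.
Total: 194 + 1 = 195.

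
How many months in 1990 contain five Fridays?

A month has five Fridays exactly when Friday falls within its first (length − 28) days.
Jan: 31 days, starts Mon → 5 of Mon, Tue, Wed
Feb: 28 days, starts Thu → 5 of (none)
Mar: 31 days, starts Thu → 5 of Thu, Fri, Sat ✓
Apr: 30 days, starts Sun → 5 of Sun, Mon
May: 31 days, starts Tue → 5 of Tue, Wed, Thu
Jun: 30 days, starts Fri → 5 of Fri, Sat ✓
Jul: 31 days, starts Sun → 5 of Sun, Mon, Tue
Aug: 31 days, starts Wed → 5 of Wed, Thu, Fri ✓
Sep: 30 days, starts Sat → 5 of Sat, Sun
Oct: 31 days, starts Mon → 5 of Mon, Tue, Wed
Nov: 30 days, starts Thu → 5 of Thu, Fri ✓
Dec: 31 days, starts Sat → 5 of Sat, Sun, Mon
Months with five Fridays: Mar, Jun, Aug, Nov.

4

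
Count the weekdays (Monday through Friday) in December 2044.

December 1, 2044 is a Thursday.
From December 1, 2044 to December 31, 2044 is 31 days inclusive.
31 = 7 × 4 + 3, so there are 4 full weeks plus 3 extra days.
Each full week contributes 5 weekdays (Mon–Fri): 4 × 5 = 20.
The 3 extra days are Thursday, Friday, Saturday — 2 of them qualify.
Total: 20 + 2 = 22.

22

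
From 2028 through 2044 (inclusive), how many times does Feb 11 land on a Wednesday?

3

Day of week of February 11 in each year:
2028: Fri, 2029: Sun, 2030: Mon, 2031: Tue, 2032: Wed ✓, 2033: Fri, 2034: Sat, 2035: Sun, 2036: Mon, 2037: Wed ✓, 2038: Thu, 2039: Fri, 2040: Sat, 2041: Mon, 2042: Tue, 2043: Wed ✓, 2044: Thu
Wednesdays: 2032, 2037, 2043.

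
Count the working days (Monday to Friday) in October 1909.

21 weekdays

October 1, 1909 is a Friday.
The range spans 31 days (inclusive of both endpoints).
31 = 7 × 4 + 3, so there are 4 full weeks plus 3 extra days.
Each full week contributes 5 weekdays (Mon–Fri): 4 × 5 = 20.
The 3 extra days are Fri, Sat, Sun — 1 of them qualifies.
Total: 20 + 1 = 21.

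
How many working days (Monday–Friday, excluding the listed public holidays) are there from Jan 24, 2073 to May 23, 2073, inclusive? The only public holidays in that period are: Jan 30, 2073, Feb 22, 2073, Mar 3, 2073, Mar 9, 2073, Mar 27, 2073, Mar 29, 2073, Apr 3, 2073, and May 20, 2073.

79 working days

Jan 24, 2073 is a Tuesday.
The range spans 120 days (inclusive of both endpoints).
120 = 7 × 17 + 1, so there are 17 full weeks plus 1 extra day.
Each full week contributes 5 weekdays (Mon–Fri): 17 × 5 = 85.
The 1 extra day is Tue — 1 of them qualifies.
Total: 85 + 1 = 86.
Holidays: Jan 30, 2073 (Mon); Feb 22, 2073 (Wed); Mar 3, 2073 (Fri); Mar 9, 2073 (Thu); Mar 27, 2073 (Mon); Mar 29, 2073 (Wed); Apr 3, 2073 (Mon); May 20, 2073 (Sat).
7 of the 8 holidays fall on weekdays; the rest are weekends and were already excluded.
Business days: 86 − 7 = 79.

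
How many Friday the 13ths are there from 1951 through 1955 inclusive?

8

Friday-the-13ths by year:
1951: Apr, Jul
1952: Jun
1953: Feb, Mar, Nov
1954: Aug
1955: May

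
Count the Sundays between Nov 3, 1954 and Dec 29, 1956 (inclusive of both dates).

112

Nov 3, 1954 is a Wednesday.
From Nov 3, 1954 to Dec 29, 1956 is 788 days inclusive.
788 = 7 × 112 + 4, so there are 112 full weeks plus 4 extra days.
Each full week contributes one Sunday: 112 so far.
The 4 extra days are Wednesday, Thursday, Friday, Saturday — none qualify.
Total: 112 + 0 = 112.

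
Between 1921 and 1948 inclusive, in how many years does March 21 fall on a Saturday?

Day of week of March 21 in each year:
1921: Mon, 1922: Tue, 1923: Wed, 1924: Fri, 1925: Sat ✓, 1926: Sun, 1927: Mon, 1928: Wed, 1929: Thu, 1930: Fri, 1931: Sat ✓, 1932: Mon, 1933: Tue, 1934: Wed, 1935: Thu, 1936: Sat ✓, 1937: Sun, 1938: Mon, 1939: Tue, 1940: Thu, 1941: Fri, 1942: Sat ✓, 1943: Sun, 1944: Tue, 1945: Wed, 1946: Thu, 1947: Fri, 1948: Sun
Saturdays: 1925, 1931, 1936, 1942.

4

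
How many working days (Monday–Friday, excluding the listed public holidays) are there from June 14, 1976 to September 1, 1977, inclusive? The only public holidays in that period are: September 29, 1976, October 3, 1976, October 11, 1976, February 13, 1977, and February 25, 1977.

June 14, 1976 is a Monday.
From June 14, 1976 to September 1, 1977 is 445 days inclusive.
445 = 7 × 63 + 4, so there are 63 full weeks plus 4 extra days.
Each full week contributes 5 weekdays (Mon–Fri): 63 × 5 = 315.
The 4 extra days are Mon, Tue, Wed, Thu — 4 of them qualify.
Total: 315 + 4 = 319.
Holidays: September 29, 1976 (Wed); October 3, 1976 (Sun); October 11, 1976 (Mon); February 13, 1977 (Sun); February 25, 1977 (Fri).
3 of the 5 holidays fall on weekdays; the rest are weekends and were already excluded.
Business days: 319 − 3 = 316.

316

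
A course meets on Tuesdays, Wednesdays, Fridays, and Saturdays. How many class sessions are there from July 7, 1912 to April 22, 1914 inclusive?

374

July 7, 1912 is a Sunday.
The range spans 655 days (inclusive of both endpoints).
655 = 7 × 93 + 4, so there are 93 full weeks plus 4 extra days.
Each full week contributes 4 days from the set (Tue, Wed, Fri, Sat): 93 × 4 = 372.
The 4 extra days are Sun, Mon, Tue, Wed — 2 of them qualify.
Total: 372 + 2 = 374.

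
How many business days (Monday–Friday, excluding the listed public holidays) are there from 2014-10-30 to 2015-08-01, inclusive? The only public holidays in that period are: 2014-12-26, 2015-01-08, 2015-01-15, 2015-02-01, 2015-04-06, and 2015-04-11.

2014-10-30 is a Thursday.
That's 276 days from start to end, counting both.
276 = 7 × 39 + 3, so there are 39 full weeks plus 3 extra days.
Each full week contributes 5 weekdays (Mon–Fri): 39 × 5 = 195.
The 3 extra days are Thursday, Friday, Saturday — 2 of them qualify.
Total: 195 + 2 = 197.
Holidays: 2014-12-26 (Fri); 2015-01-08 (Thu); 2015-01-15 (Thu); 2015-02-01 (Sun); 2015-04-06 (Mon); 2015-04-11 (Sat).
4 of the 6 holidays fall on weekdays; the rest are weekends and were already excluded.
Business days: 197 − 4 = 193.

193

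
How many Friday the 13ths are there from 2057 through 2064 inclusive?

13

Friday-the-13ths by year:
2057: Apr, Jul
2058: Sep, Dec
2059: Jun
2060: Feb, Aug
2061: May
2062: Jan, Oct
2063: Apr, Jul
2064: Jun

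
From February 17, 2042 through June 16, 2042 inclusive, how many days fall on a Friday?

17

February 17, 2042 is a Monday.
The range spans 120 days (inclusive of both endpoints).
120 = 7 × 17 + 1, so there are 17 full weeks plus 1 extra day.
Each full week contributes one Friday: 17 so far.
The 1 extra day is Monday — none qualify.
Total: 17 + 0 = 17.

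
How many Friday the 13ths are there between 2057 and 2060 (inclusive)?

7

Friday-the-13ths by year:
2057: Apr, Jul
2058: Sep, Dec
2059: Jun
2060: Feb, Aug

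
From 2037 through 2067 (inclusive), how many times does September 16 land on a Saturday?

4

Day of week of September 16 in each year:
2037: Wed, 2038: Thu, 2039: Fri, 2040: Sun, 2041: Mon, 2042: Tue, 2043: Wed, 2044: Fri, 2045: Sat ✓, 2046: Sun, 2047: Mon, 2048: Wed, 2049: Thu, 2050: Fri, 2051: Sat ✓, 2052: Mon, 2053: Tue, 2054: Wed, 2055: Thu, 2056: Sat ✓, 2057: Sun, 2058: Mon, 2059: Tue, 2060: Thu, 2061: Fri, 2062: Sat ✓, 2063: Sun, 2064: Tue, 2065: Wed, 2066: Thu, 2067: Fri
Saturdays: 2045, 2051, 2056, 2062.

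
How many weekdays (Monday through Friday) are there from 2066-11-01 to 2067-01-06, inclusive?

49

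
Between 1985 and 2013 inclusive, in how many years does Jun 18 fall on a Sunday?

Day of week of June 18 in each year:
1985: Tue, 1986: Wed, 1987: Thu, 1988: Sat, 1989: Sun ✓, 1990: Mon, 1991: Tue, 1992: Thu, 1993: Fri, 1994: Sat, 1995: Sun ✓, 1996: Tue, 1997: Wed, 1998: Thu, 1999: Fri, 2000: Sun ✓, 2001: Mon, 2002: Tue, 2003: Wed, 2004: Fri, 2005: Sat, 2006: Sun ✓, 2007: Mon, 2008: Wed, 2009: Thu, 2010: Fri, 2011: Sat, 2012: Mon, 2013: Tue
Sundays: 1989, 1995, 2000, 2006.

4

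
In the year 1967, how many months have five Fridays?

A month has five Fridays exactly when Friday falls within its first (length − 28) days.
Jan: 31 days, starts Sun → 5 of Sun, Mon, Tue
Feb: 28 days, starts Wed → 5 of (none)
Mar: 31 days, starts Wed → 5 of Wed, Thu, Fri ✓
Apr: 30 days, starts Sat → 5 of Sat, Sun
May: 31 days, starts Mon → 5 of Mon, Tue, Wed
Jun: 30 days, starts Thu → 5 of Thu, Fri ✓
Jul: 31 days, starts Sat → 5 of Sat, Sun, Mon
Aug: 31 days, starts Tue → 5 of Tue, Wed, Thu
Sep: 30 days, starts Fri → 5 of Fri, Sat ✓
Oct: 31 days, starts Sun → 5 of Sun, Mon, Tue
Nov: 30 days, starts Wed → 5 of Wed, Thu
Dec: 31 days, starts Fri → 5 of Fri, Sat, Sun ✓
Months with five Fridays: Mar, Jun, Sep, Dec.

4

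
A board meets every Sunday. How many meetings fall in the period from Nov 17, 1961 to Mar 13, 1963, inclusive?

Nov 17, 1961 is a Friday.
The range spans 482 days (inclusive of both endpoints).
482 = 7 × 68 + 6, so there are 68 full weeks plus 6 extra days.
Each full week contributes one Sunday: 68 so far.
The 6 extra days are Fri, Sat, Sun, Mon, Tue, Wed — 1 of them qualifies.
Total: 68 + 1 = 69.

69 Sundays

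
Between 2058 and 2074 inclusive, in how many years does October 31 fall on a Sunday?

Day of week of October 31 in each year:
2058: Thu, 2059: Fri, 2060: Sun ✓, 2061: Mon, 2062: Tue, 2063: Wed, 2064: Fri, 2065: Sat, 2066: Sun ✓, 2067: Mon, 2068: Wed, 2069: Thu, 2070: Fri, 2071: Sat, 2072: Mon, 2073: Tue, 2074: Wed
Sundays: 2060, 2066.

2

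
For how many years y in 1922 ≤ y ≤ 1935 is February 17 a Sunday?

Day of week of February 17 in each year:
1922: Fri, 1923: Sat, 1924: Sun ✓, 1925: Tue, 1926: Wed, 1927: Thu, 1928: Fri, 1929: Sun ✓, 1930: Mon, 1931: Tue, 1932: Wed, 1933: Fri, 1934: Sat, 1935: Sun ✓
Sundays: 1924, 1929, 1935.

3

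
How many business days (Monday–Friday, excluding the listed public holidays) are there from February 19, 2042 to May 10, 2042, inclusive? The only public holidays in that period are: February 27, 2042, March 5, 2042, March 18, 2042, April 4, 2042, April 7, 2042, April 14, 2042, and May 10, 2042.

February 19, 2042 is a Wednesday.
From February 19, 2042 to May 10, 2042 is 81 days inclusive.
81 = 7 × 11 + 4, so there are 11 full weeks plus 4 extra days.
Each full week contributes 5 weekdays (Mon–Fri): 11 × 5 = 55.
The 4 extra days are Wed, Thu, Fri, Sat — 3 of them qualify.
Total: 55 + 3 = 58.
Holidays: February 27, 2042 (Thu); March 5, 2042 (Wed); March 18, 2042 (Tue); April 4, 2042 (Fri); April 7, 2042 (Mon); April 14, 2042 (Mon); May 10, 2042 (Sat).
6 of the 7 holidays fall on weekdays; the rest are weekends and were already excluded.
Business days: 58 − 6 = 52.

52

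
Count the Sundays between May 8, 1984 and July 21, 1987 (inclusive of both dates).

May 8, 1984 is a Tuesday.
That's 1170 days from start to end, counting both.
1170 = 7 × 167 + 1, so there are 167 full weeks plus 1 extra day.
Each full week contributes one Sunday: 167 so far.
The 1 extra day is Tuesday — none qualify.
Total: 167 + 0 = 167.

167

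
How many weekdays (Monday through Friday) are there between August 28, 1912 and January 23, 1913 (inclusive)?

107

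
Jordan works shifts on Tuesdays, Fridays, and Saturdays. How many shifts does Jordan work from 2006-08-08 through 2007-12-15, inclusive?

2006-08-08 is a Tuesday.
From 2006-08-08 to 2007-12-15 is 495 days inclusive.
495 = 7 × 70 + 5, so there are 70 full weeks plus 5 extra days.
Each full week contributes 3 days from the set (Tue, Fri, Sat): 70 × 3 = 210.
The 5 extra days are Tue, Wed, Thu, Fri, Sat — 3 of them qualify.
Total: 210 + 3 = 213.

213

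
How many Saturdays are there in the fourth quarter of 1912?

13

October 1, 1912 is a Tuesday.
That's 92 days from start to end, counting both.
92 = 7 × 13 + 1, so there are 13 full weeks plus 1 extra day.
Each full week contributes one Saturday: 13 so far.
The 1 extra day is Tue — none qualify.
Total: 13 + 0 = 13.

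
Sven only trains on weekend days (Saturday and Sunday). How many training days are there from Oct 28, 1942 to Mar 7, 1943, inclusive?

38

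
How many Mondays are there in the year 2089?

1 January 2089 is a Saturday.
From 1 January 2089 to 31 December 2089 is 365 days inclusive.
365 = 7 × 52 + 1, so there are 52 full weeks plus 1 extra day.
Each full week contributes one Monday: 52 so far.
The 1 extra day is Saturday — none qualify.
Total: 52 + 0 = 52.

52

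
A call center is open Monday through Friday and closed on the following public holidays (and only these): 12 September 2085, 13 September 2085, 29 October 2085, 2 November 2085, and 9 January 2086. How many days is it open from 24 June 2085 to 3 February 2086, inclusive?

24 June 2085 is a Sunday.
That's 225 days from start to end, counting both.
225 = 7 × 32 + 1, so there are 32 full weeks plus 1 extra day.
Each full week contributes 5 weekdays (Mon–Fri): 32 × 5 = 160.
The 1 extra day is Sunday — none qualify.
Total: 160 + 0 = 160.
Holidays: 12 September 2085 (Wed); 13 September 2085 (Thu); 29 October 2085 (Mon); 2 November 2085 (Fri); 9 January 2086 (Wed).
All 5 holidays fall on weekdays, so subtract 5.
Business days: 160 − 5 = 155.

155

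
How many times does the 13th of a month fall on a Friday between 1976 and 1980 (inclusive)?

Friday-the-13ths by year:
1976: Feb, Aug
1977: May
1978: Jan, Oct
1979: Apr, Jul
1980: Jun

8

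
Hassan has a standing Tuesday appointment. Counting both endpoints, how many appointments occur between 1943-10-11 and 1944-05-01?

29 Tuesdays

1943-10-11 is a Monday.
From 1943-10-11 to 1944-05-01 is 204 days inclusive.
204 = 7 × 29 + 1, so there are 29 full weeks plus 1 extra day.
Each full week contributes one Tuesday: 29 so far.
The 1 extra day is Mon — none qualify.
Total: 29 + 0 = 29.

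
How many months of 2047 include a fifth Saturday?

4

A month has five Saturdays exactly when Saturday falls within its first (length − 28) days.
Jan: 31 days, starts Tue → 5 of Tue, Wed, Thu
Feb: 28 days, starts Fri → 5 of (none)
Mar: 31 days, starts Fri → 5 of Fri, Sat, Sun ✓
Apr: 30 days, starts Mon → 5 of Mon, Tue
May: 31 days, starts Wed → 5 of Wed, Thu, Fri
Jun: 30 days, starts Sat → 5 of Sat, Sun ✓
Jul: 31 days, starts Mon → 5 of Mon, Tue, Wed
Aug: 31 days, starts Thu → 5 of Thu, Fri, Sat ✓
Sep: 30 days, starts Sun → 5 of Sun, Mon
Oct: 31 days, starts Tue → 5 of Tue, Wed, Thu
Nov: 30 days, starts Fri → 5 of Fri, Sat ✓
Dec: 31 days, starts Sun → 5 of Sun, Mon, Tue
Months with five Saturdays: Mar, Jun, Aug, Nov.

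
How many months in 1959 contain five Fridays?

A month has five Fridays exactly when Friday falls within its first (length − 28) days.
Jan: 31 days, starts Thu → 5 of Thu, Fri, Sat ✓
Feb: 28 days, starts Sun → 5 of (none)
Mar: 31 days, starts Sun → 5 of Sun, Mon, Tue
Apr: 30 days, starts Wed → 5 of Wed, Thu
May: 31 days, starts Fri → 5 of Fri, Sat, Sun ✓
Jun: 30 days, starts Mon → 5 of Mon, Tue
Jul: 31 days, starts Wed → 5 of Wed, Thu, Fri ✓
Aug: 31 days, starts Sat → 5 of Sat, Sun, Mon
Sep: 30 days, starts Tue → 5 of Tue, Wed
Oct: 31 days, starts Thu → 5 of Thu, Fri, Sat ✓
Nov: 30 days, starts Sun → 5 of Sun, Mon
Dec: 31 days, starts Tue → 5 of Tue, Wed, Thu
Months with five Fridays: Jan, May, Jul, Oct.

4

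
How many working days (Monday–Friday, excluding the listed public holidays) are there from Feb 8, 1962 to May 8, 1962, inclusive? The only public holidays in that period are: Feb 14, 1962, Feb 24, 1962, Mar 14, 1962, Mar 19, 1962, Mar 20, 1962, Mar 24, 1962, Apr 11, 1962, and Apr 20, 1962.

58 working days

Feb 8, 1962 is a Thursday.
The range spans 90 days (inclusive of both endpoints).
90 = 7 × 12 + 6, so there are 12 full weeks plus 6 extra days.
Each full week contributes 5 weekdays (Mon–Fri): 12 × 5 = 60.
The 6 extra days are Thu, Fri, Sat, Sun, Mon, Tue — 4 of them qualify.
Total: 60 + 4 = 64.
Holidays: Feb 14, 1962 (Wed); Feb 24, 1962 (Sat); Mar 14, 1962 (Wed); Mar 19, 1962 (Mon); Mar 20, 1962 (Tue); Mar 24, 1962 (Sat); Apr 11, 1962 (Wed); Apr 20, 1962 (Fri).
6 of the 8 holidays fall on weekdays; the rest are weekends and were already excluded.
Business days: 64 − 6 = 58.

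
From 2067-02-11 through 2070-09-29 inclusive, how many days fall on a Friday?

190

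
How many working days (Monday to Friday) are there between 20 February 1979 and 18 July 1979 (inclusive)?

20 February 1979 is a Tuesday.
The range spans 149 days (inclusive of both endpoints).
149 = 7 × 21 + 2, so there are 21 full weeks plus 2 extra days.
Each full week contributes 5 weekdays (Mon–Fri): 21 × 5 = 105.
The 2 extra days are Tue, Wed — 2 of them qualify.
Total: 105 + 2 = 107.

107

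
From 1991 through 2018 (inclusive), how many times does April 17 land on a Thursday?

Day of week of April 17 in each year:
1991: Wed, 1992: Fri, 1993: Sat, 1994: Sun, 1995: Mon, 1996: Wed, 1997: Thu ✓, 1998: Fri, 1999: Sat, 2000: Mon, 2001: Tue, 2002: Wed, 2003: Thu ✓, 2004: Sat, 2005: Sun, 2006: Mon, 2007: Tue, 2008: Thu ✓, 2009: Fri, 2010: Sat, 2011: Sun, 2012: Tue, 2013: Wed, 2014: Thu ✓, 2015: Fri, 2016: Sun, 2017: Mon, 2018: Tue
Thursdays: 1997, 2003, 2008, 2014.

4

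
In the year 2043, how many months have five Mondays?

4

A month has five Mondays exactly when Monday falls within its first (length − 28) days.
Jan: 31 days, starts Thu → 5 of Thu, Fri, Sat
Feb: 28 days, starts Sun → 5 of (none)
Mar: 31 days, starts Sun → 5 of Sun, Mon, Tue ✓
Apr: 30 days, starts Wed → 5 of Wed, Thu
May: 31 days, starts Fri → 5 of Fri, Sat, Sun
Jun: 30 days, starts Mon → 5 of Mon, Tue ✓
Jul: 31 days, starts Wed → 5 of Wed, Thu, Fri
Aug: 31 days, starts Sat → 5 of Sat, Sun, Mon ✓
Sep: 30 days, starts Tue → 5 of Tue, Wed
Oct: 31 days, starts Thu → 5 of Thu, Fri, Sat
Nov: 30 days, starts Sun → 5 of Sun, Mon ✓
Dec: 31 days, starts Tue → 5 of Tue, Wed, Thu
Months with five Mondays: Mar, Jun, Aug, Nov.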